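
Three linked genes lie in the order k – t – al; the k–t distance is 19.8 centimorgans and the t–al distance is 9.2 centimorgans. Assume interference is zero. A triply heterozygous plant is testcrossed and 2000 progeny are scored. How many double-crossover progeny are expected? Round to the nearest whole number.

Map distances give recombination frequencies of 0.198 and 0.092 for the two intervals.
With no interference, expected double-crossover frequency = 0.198 × 0.092 = 0.01822.
Expected number = 0.01822 × 2000 = 36.43 ≈ 36.

36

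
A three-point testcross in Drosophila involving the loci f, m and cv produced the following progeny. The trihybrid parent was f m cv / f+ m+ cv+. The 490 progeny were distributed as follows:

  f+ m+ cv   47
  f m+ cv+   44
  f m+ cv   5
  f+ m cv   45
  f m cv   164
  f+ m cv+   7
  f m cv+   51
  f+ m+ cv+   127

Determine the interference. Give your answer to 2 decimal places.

The two rarest classes, f m+ cv and f+ m cv+, are the double crossovers. Comparing them with the parentals, only the m allele has switched, so m is the middle locus and the order is f – m – cv.
f–m: (89 + 12)/490 = 0.2061; m–cv: (98 + 12)/490 = 0.2245.
Expected DCO frequency = 0.2061 × 0.2245 ≈ 0.04627; observed = 12/490 ≈ 0.02449.
Coefficient of coincidence = 0.02449/0.04627 ≈ 0.53; interference = 1 − 0.53 = 0.47.

0.47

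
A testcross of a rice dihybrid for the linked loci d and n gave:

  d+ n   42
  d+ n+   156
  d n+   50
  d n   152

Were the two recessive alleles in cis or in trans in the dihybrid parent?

cis

The two most frequent classes are d+ n+ (156) and d n (152); these are the parental (non-recombinant) types.
So the F1 carried d+ n+ on one chromosome and d n on the other — the recessive alleles are on the same chromosome (cis / coupling).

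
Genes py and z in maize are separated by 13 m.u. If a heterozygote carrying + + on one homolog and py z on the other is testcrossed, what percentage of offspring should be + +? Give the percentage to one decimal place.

A map distance of 13 m.u. corresponds to a recombination frequency of 0.130.
The F1 is + + / py z, so + + is a parental gamete class with expected frequency (1 − r)/2 = 0.870/2 = 0.4350.
That is 0.4350 = 43.5% of the progeny.

43.5%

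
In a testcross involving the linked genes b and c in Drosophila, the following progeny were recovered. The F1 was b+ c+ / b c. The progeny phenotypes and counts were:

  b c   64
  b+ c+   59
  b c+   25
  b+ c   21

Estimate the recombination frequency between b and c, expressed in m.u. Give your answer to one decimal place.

27.2 m.u.

The recombinant classes are b+ c and b c+: 21 + 25 = 46.
Recombination frequency = 46/169 = 0.2722 ≈ 27.2%, i.e. 27.2 m.u.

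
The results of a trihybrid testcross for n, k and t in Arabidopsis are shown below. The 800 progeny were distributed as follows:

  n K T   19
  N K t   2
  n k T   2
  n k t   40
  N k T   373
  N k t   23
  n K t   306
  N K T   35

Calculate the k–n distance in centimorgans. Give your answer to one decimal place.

9.9 centimorgans

The two most frequent reciprocal classes, N k T and n K t, are the parental types, so the F1 was N k T / n K t.
The two rarest classes, n k T and N K t, are the double crossovers. Comparing them with the parentals, only the n allele has switched, so n is the middle locus and the order is k – n – t.
Crossovers in the k–n interval produce the single-crossover classes N K T and n k t (35 + 40 = 75) plus the double crossovers (4).
RF(k–n) = (75 + 4) / 800 = 79/800 = 0.0988 → 9.9 centimorgans.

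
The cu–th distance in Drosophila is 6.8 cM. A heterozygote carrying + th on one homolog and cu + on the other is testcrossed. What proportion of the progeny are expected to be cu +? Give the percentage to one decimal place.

46.6%

A map distance of 6.8 cM corresponds to a recombination frequency of 0.068.
The F1 is + th / cu +, so cu + is a parental gamete class with expected frequency (1 − r)/2 = 0.932/2 = 0.4660.
That is 0.4660 = 46.6% of the progeny.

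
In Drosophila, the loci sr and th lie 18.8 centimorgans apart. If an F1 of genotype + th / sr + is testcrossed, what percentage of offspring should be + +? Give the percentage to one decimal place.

A map distance of 18.8 centimorgans corresponds to a recombination frequency of 0.188.
The F1 is + th / sr +, so + + is a recombinant gamete class with expected frequency r/2 = 0.188/2 = 0.0940.
That is 0.0940 = 9.4% of the progeny.

9.4%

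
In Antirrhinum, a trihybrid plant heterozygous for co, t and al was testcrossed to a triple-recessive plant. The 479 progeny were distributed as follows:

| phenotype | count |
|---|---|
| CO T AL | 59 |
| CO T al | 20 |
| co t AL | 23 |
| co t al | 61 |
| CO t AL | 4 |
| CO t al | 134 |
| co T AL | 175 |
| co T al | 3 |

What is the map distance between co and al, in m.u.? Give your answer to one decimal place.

The two most frequent reciprocal classes, CO t al and co T AL, are the parental types, so the F1 was CO t al / co T AL.
The two rarest classes, CO t AL and co T al, are the double crossovers. Comparing them with the parentals, only the al allele has switched, so al is the middle locus and the order is t – al – co.
Crossovers in the al–co interval produce the single-crossover classes co t al and CO T AL (61 + 59 = 120) plus the double crossovers (7).
RF(al–co) = (120 + 7) / 479 = 127/479 = 0.2651 → 26.5 m.u.

26.5 m.u.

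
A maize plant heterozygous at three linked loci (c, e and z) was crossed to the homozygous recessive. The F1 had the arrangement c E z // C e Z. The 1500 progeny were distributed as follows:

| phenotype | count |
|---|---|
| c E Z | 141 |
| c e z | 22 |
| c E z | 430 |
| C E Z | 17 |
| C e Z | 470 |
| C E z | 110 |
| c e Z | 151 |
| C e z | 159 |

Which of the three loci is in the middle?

The two rarest classes, c e z and C E Z, are the double crossovers. Comparing them with the parentals, only the e allele has switched, so e is the middle locus and the order is c – e – z.

e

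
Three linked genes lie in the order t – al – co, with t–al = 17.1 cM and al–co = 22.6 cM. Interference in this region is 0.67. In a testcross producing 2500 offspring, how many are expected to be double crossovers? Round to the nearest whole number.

Map distances give recombination frequencies of 0.171 and 0.226 for the two intervals.
With interference 0.67 (so coincidence = 0.33), expected double-crossover frequency = 0.171 × 0.226 × 0.33 = 0.01275.
Expected number = 0.01275 × 2500 = 31.88 ≈ 32.

32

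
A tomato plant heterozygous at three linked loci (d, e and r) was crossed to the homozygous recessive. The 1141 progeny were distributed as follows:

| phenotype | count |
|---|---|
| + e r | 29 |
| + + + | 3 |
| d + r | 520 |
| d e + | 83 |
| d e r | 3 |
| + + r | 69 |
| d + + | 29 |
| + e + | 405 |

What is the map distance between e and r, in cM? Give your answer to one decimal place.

The two most frequent reciprocal classes, d + r and + e +, are the parental types, so the F1 was d + r / + e +.
The two rarest classes, d e r and + + +, are the double crossovers. Comparing them with the parentals, only the e allele has switched, so e is the middle locus and the order is d – e – r.
Crossovers in the e–r interval produce the single-crossover classes d + + and + e r (29 + 29 = 58) plus the double crossovers (6).
RF(e–r) = (58 + 6) / 1141 = 64/1141 = 0.0561 → 5.6 cM.

5.6 cM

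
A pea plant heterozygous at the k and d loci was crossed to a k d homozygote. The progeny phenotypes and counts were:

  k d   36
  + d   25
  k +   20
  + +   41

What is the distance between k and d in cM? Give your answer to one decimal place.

The two most frequent classes, + + (41) and k d (36), are the parental types, so the F1 was + + / k d.
The recombinant classes are + d and k +: 25 + 20 = 45.
Recombination frequency = 45/122 = 0.3689 ≈ 36.9%, i.e. 36.9 cM.

36.9 cM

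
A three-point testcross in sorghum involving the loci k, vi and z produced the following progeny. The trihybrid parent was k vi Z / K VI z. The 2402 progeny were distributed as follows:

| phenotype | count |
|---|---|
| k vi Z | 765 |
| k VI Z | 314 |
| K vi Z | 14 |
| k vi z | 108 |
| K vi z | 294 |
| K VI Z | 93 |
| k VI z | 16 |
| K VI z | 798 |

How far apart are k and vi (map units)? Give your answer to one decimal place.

The two rarest classes, K vi Z and k VI z, are the double crossovers. Comparing them with the parentals, only the k allele has switched, so k is the middle locus and the order is vi – k – z.
Crossovers in the vi–k interval produce the single-crossover classes k VI Z and K vi z (314 + 294 = 608) plus the double crossovers (30).
RF(vi–k) = (608 + 30) / 2402 = 638/2402 = 0.2656 → 26.6 map units.

26.6 map units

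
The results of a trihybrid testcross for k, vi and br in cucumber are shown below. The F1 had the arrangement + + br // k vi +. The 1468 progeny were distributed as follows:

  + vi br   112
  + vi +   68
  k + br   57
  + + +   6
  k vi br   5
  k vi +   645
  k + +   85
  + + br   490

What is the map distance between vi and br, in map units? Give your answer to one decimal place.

The two rarest classes, + + + and k vi br, are the double crossovers. Comparing them with the parentals, only the br allele has switched, so br is the middle locus and the order is vi – br – k.
Crossovers in the vi–br interval produce the single-crossover classes + vi br and k + + (112 + 85 = 197) plus the double crossovers (11).
RF(vi–br) = (197 + 11) / 1468 = 208/1468 = 0.1417 → 14.2 map units.

14.2 map units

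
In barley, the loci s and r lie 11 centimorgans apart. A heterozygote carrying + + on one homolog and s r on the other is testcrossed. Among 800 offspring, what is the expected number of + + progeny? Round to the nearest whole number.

A map distance of 11 centimorgans corresponds to a recombination frequency of 0.110.
The F1 is + + / s r, so + + is a parental gamete class with expected frequency (1 − r)/2 = 0.890/2 = 0.4450.
Expected number = 0.4450 × 800 = 356.00 ≈ 356.

356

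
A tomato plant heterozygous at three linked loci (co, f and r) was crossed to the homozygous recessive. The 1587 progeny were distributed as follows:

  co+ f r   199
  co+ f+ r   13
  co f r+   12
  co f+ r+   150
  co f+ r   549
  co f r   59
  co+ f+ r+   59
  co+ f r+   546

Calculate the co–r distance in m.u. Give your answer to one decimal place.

23.6 m.u.

The two most frequent reciprocal classes, co f+ r and co+ f r+, are the parental types, so the F1 was co f+ r / co+ f r+.
The two rarest classes, co+ f+ r and co f r+, are the double crossovers. Comparing them with the parentals, only the co allele has switched, so co is the middle locus and the order is f – co – r.
Crossovers in the co–r interval produce the single-crossover classes co f+ r+ and co+ f r (150 + 199 = 349) plus the double crossovers (25).
RF(co–r) = (349 + 25) / 1587 = 374/1587 = 0.2357 → 23.6 m.u.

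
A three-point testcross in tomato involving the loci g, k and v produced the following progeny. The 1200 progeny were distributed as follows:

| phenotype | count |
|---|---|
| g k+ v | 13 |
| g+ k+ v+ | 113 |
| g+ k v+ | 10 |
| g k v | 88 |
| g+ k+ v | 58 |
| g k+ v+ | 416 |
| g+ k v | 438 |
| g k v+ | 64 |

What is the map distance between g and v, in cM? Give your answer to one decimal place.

18.7 cM

The two most frequent reciprocal classes, g k+ v+ and g+ k v, are the parental types, so the F1 was g k+ v+ / g+ k v.
The two rarest classes, g k+ v and g+ k v+, are the double crossovers. Comparing them with the parentals, only the v allele has switched, so v is the middle locus and the order is g – v – k.
Crossovers in the g–v interval produce the single-crossover classes g+ k+ v+ and g k v (113 + 88 = 201) plus the double crossovers (23).
RF(g–v) = (201 + 23) / 1200 = 224/1200 = 0.1867 → 18.7 cM.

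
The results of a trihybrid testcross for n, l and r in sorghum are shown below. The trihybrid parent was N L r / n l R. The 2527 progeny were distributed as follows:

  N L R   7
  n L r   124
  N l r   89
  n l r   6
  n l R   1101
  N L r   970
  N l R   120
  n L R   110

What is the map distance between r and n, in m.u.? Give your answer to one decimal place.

10.2 m.u.

The two rarest classes, N L R and n l r, are the double crossovers. Comparing them with the parentals, only the r allele has switched, so r is the middle locus and the order is l – r – n.
Crossovers in the r–n interval produce the single-crossover classes n L r and N l R (124 + 120 = 244) plus the double crossovers (13).
RF(r–n) = (244 + 13) / 2527 = 257/2527 = 0.1017 → 10.2 m.u.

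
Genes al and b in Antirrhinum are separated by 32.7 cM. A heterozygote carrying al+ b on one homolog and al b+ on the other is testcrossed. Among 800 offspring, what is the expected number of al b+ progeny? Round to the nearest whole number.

A map distance of 32.7 cM corresponds to a recombination frequency of 0.327.
The F1 is al+ b / al b+, so al b+ is a parental gamete class with expected frequency (1 − r)/2 = 0.673/2 = 0.3365.
Expected number = 0.3365 × 800 = 269.20 ≈ 269.

269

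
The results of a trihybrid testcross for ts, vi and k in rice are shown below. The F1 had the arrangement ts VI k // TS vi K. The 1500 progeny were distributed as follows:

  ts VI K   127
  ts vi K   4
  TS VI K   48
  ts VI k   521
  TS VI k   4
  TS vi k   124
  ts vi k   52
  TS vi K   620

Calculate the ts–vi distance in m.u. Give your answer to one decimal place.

The two rarest classes, TS VI k and ts vi K, are the double crossovers. Comparing them with the parentals, only the ts allele has switched, so ts is the middle locus and the order is k – ts – vi.
Crossovers in the ts–vi interval produce the single-crossover classes ts vi k and TS VI K (52 + 48 = 100) plus the double crossovers (8).
RF(ts–vi) = (100 + 8) / 1500 = 108/1500 = 0.0720 → 7.2 m.u.

7.2 m.u.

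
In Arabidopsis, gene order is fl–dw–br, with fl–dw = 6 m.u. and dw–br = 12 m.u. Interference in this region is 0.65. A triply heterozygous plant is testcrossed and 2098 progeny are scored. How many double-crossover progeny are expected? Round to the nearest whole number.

5

Map distances give recombination frequencies of 0.060 and 0.120 for the two intervals.
With interference 0.65 (so coincidence = 0.35), expected double-crossover frequency = 0.060 × 0.120 × 0.35 = 0.00252.
Expected number = 0.00252 × 2098 = 5.29 ≈ 5.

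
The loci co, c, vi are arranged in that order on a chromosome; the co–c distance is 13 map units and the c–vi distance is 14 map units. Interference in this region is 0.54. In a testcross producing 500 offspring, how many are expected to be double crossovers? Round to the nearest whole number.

Map distances give recombination frequencies of 0.130 and 0.140 for the two intervals.
With interference 0.54 (so coincidence = 0.46), expected double-crossover frequency = 0.130 × 0.140 × 0.46 = 0.00837.
Expected number = 0.00837 × 500 = 4.19 ≈ 4.

4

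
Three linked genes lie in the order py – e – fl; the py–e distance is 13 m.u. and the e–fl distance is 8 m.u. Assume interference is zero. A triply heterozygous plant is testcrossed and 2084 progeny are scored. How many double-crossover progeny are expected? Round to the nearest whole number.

Map distances give recombination frequencies of 0.130 and 0.080 for the two intervals.
With no interference, expected double-crossover frequency = 0.130 × 0.080 = 0.01040.
Expected number = 0.01040 × 2084 = 21.67 ≈ 22.

22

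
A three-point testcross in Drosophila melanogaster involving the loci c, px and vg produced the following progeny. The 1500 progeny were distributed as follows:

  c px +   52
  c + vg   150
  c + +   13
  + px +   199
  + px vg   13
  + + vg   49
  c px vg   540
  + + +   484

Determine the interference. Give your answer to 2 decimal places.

The two most frequent reciprocal classes, c px vg and + + +, are the parental types, so the F1 was c px vg / + + +.
The two rarest classes, + px vg and c + +, are the double crossovers. Comparing them with the parentals, only the c allele has switched, so c is the middle locus and the order is px – c – vg.
px–c: (349 + 26)/1500 = 0.2500; c–vg: (101 + 26)/1500 = 0.0847.
Expected DCO frequency = 0.2500 × 0.0847 ≈ 0.02117; observed = 26/1500 ≈ 0.01733.
Coefficient of coincidence = 0.01733/0.02117 ≈ 0.82; interference = 1 − 0.82 = 0.18.

0.18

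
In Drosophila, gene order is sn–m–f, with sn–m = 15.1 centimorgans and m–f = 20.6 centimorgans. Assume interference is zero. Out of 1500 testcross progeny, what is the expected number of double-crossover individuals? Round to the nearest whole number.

Map distances give recombination frequencies of 0.151 and 0.206 for the two intervals.
With no interference, expected double-crossover frequency = 0.151 × 0.206 = 0.03111.
Expected number = 0.03111 × 1500 = 46.66 ≈ 47.

47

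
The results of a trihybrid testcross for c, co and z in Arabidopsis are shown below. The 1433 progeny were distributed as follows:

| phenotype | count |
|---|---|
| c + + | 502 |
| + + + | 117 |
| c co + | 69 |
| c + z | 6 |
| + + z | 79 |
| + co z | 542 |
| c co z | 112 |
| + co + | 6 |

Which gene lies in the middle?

z

The two most frequent reciprocal classes, + co z and c + +, are the parental types, so the F1 was + co z / c + +.
The two rarest classes, + co + and c + z, are the double crossovers. Comparing them with the parentals, only the z allele has switched, so z is the middle locus and the order is c – z – co.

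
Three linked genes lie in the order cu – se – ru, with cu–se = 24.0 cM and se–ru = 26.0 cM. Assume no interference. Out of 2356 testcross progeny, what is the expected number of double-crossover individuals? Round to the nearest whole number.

147

Map distances give recombination frequencies of 0.240 and 0.260 for the two intervals.
With no interference, expected double-crossover frequency = 0.240 × 0.260 = 0.06240.
Expected number = 0.06240 × 2356 = 147.01 ≈ 147.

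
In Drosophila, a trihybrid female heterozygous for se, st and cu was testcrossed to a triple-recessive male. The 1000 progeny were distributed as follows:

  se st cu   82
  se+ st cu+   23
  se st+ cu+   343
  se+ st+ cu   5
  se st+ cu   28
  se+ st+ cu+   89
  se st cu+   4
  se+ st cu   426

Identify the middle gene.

st

The two most frequent reciprocal classes, se st+ cu+ and se+ st cu, are the parental types, so the F1 was se st+ cu+ / se+ st cu.
The two rarest classes, se st cu+ and se+ st+ cu, are the double crossovers. Comparing them with the parentals, only the st allele has switched, so st is the middle locus and the order is se – st – cu.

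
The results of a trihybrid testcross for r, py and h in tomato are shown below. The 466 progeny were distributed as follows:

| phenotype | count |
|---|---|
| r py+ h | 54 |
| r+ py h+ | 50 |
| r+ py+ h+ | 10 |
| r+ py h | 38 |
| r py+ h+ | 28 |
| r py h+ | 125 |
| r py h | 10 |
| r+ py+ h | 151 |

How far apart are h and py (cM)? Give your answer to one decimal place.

18.5 cM

The two most frequent reciprocal classes, r py h+ and r+ py+ h, are the parental types, so the F1 was r py h+ / r+ py+ h.
The two rarest classes, r py h and r+ py+ h+, are the double crossovers. Comparing them with the parentals, only the h allele has switched, so h is the middle locus and the order is r – h – py.
Crossovers in the h–py interval produce the single-crossover classes r py+ h+ and r+ py h (28 + 38 = 66) plus the double crossovers (20).
RF(h–py) = (66 + 20) / 466 = 86/466 = 0.1845 → 18.5 cM.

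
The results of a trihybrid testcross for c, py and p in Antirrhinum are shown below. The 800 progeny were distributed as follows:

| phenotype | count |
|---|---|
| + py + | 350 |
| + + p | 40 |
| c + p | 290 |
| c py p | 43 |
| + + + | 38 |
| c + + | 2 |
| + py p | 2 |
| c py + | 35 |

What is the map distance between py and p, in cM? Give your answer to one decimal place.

The two most frequent reciprocal classes, c + p and + py +, are the parental types, so the F1 was c + p / + py +.
The two rarest classes, c + + and + py p, are the double crossovers. Comparing them with the parentals, only the p allele has switched, so p is the middle locus and the order is c – p – py.
Crossovers in the p–py interval produce the single-crossover classes c py p and + + + (43 + 38 = 81) plus the double crossovers (4).
RF(p–py) = (81 + 4) / 800 = 85/800 = 0.1062 → 10.6 cM.

10.6 cM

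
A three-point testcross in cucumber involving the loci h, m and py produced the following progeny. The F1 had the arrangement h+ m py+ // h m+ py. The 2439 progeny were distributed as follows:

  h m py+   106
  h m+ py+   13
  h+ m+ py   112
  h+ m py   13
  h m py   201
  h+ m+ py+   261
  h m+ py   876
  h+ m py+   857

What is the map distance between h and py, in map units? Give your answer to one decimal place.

The two rarest classes, h+ m py and h m+ py+, are the double crossovers. Comparing them with the parentals, only the py allele has switched, so py is the middle locus and the order is m – py – h.
Crossovers in the py–h interval produce the single-crossover classes h m py+ and h+ m+ py (106 + 112 = 218) plus the double crossovers (26).
RF(py–h) = (218 + 26) / 2439 = 244/2439 = 0.1000 → 10.0 map units.

10.0 map units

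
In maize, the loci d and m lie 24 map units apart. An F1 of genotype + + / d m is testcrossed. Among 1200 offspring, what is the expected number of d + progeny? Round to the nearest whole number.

144

A map distance of 24 map units corresponds to a recombination frequency of 0.240.
The F1 is + + / d m, so d + is a recombinant gamete class with expected frequency r/2 = 0.240/2 = 0.1200.
Expected number = 0.1200 × 1200 = 144.00 ≈ 144.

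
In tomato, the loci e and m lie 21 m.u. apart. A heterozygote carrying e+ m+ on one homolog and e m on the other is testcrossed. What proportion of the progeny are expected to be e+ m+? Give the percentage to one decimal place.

A map distance of 21 m.u. corresponds to a recombination frequency of 0.210.
The F1 is e+ m+ / e m, so e+ m+ is a parental gamete class with expected frequency (1 − r)/2 = 0.790/2 = 0.3950.
That is 0.3950 = 39.5% of the progeny.

39.5%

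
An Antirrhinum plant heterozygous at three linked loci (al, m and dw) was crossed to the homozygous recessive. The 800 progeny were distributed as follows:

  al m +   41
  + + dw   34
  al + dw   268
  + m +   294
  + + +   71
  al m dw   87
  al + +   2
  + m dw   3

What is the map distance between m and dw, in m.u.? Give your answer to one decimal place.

20.4 m.u.

The two most frequent reciprocal classes, al + dw and + m +, are the parental types, so the F1 was al + dw / + m +.
The two rarest classes, al + + and + m dw, are the double crossovers. Comparing them with the parentals, only the dw allele has switched, so dw is the middle locus and the order is al – dw – m.
Crossovers in the dw–m interval produce the single-crossover classes al m dw and + + + (87 + 71 = 158) plus the double crossovers (5).
RF(dw–m) = (158 + 5) / 800 = 163/800 = 0.2037 → 20.4 m.u.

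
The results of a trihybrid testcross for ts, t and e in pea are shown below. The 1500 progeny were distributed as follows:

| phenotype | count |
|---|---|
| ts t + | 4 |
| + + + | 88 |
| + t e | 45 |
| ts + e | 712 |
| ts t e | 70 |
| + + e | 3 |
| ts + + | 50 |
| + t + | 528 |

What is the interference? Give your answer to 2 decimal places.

The two most frequent reciprocal classes, + t + and ts + e, are the parental types, so the F1 was + t + / ts + e.
The two rarest classes, ts t + and + + e, are the double crossovers. Comparing them with the parentals, only the ts allele has switched, so ts is the middle locus and the order is t – ts – e.
t–ts: (158 + 7)/1500 = 0.1100; ts–e: (95 + 7)/1500 = 0.0680.
Expected DCO frequency = 0.1100 × 0.0680 ≈ 0.00748; observed = 7/1500 ≈ 0.00467.
Coefficient of coincidence = 0.00467/0.00748 ≈ 0.62; interference = 1 − 0.62 = 0.38.

0.38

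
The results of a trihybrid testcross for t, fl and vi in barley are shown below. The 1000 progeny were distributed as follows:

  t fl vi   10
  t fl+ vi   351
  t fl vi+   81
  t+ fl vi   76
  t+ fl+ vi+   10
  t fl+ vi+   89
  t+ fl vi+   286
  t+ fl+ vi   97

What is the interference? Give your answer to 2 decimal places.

0.45

The two most frequent reciprocal classes, t+ fl vi+ and t fl+ vi, are the parental types, so the F1 was t+ fl vi+ / t fl+ vi.
The two rarest classes, t+ fl+ vi+ and t fl vi, are the double crossovers. Comparing them with the parentals, only the fl allele has switched, so fl is the middle locus and the order is vi – fl – t.
vi–fl: (165 + 20)/1000 = 0.1850; fl–t: (178 + 20)/1000 = 0.1980.
Expected DCO frequency = 0.1850 × 0.1980 ≈ 0.03663; observed = 20/1000 ≈ 0.02000.
Coefficient of coincidence = 0.02000/0.03663 ≈ 0.55; interference = 1 − 0.55 = 0.45.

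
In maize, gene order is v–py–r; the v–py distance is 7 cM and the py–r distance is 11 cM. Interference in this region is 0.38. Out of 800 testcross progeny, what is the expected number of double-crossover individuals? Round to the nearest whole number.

Map distances give recombination frequencies of 0.070 and 0.110 for the two intervals.
With interference 0.38 (so coincidence = 0.62), expected double-crossover frequency = 0.070 × 0.110 × 0.62 = 0.00477.
Expected number = 0.00477 × 800 = 3.82 ≈ 4.

4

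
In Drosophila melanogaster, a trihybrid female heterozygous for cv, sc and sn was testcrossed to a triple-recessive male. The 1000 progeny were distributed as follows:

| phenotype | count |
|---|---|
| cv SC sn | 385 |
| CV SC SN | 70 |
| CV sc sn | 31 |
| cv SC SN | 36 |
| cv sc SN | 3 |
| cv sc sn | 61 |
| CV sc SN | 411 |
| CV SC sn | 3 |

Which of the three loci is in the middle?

cv

The two most frequent reciprocal classes, CV sc SN and cv SC sn, are the parental types, so the F1 was CV sc SN / cv SC sn.
The two rarest classes, cv sc SN and CV SC sn, are the double crossovers. Comparing them with the parentals, only the cv allele has switched, so cv is the middle locus and the order is sn – cv – sc.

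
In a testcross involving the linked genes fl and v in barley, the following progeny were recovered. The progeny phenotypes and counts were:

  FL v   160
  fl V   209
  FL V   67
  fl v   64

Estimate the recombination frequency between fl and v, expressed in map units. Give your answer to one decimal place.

26.2 map units

The two most frequent classes, FL v (160) and fl V (209), are the parental types, so the F1 was FL v / fl V.
The recombinant classes are FL V and fl v: 67 + 64 = 131.
Recombination frequency = 131/500 = 0.2620 ≈ 26.2%, i.e. 26.2 map units.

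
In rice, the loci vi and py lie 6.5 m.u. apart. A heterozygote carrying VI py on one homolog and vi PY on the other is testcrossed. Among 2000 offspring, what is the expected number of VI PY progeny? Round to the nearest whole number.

65

A map distance of 6.5 m.u. corresponds to a recombination frequency of 0.065.
The F1 is VI py / vi PY, so VI PY is a recombinant gamete class with expected frequency r/2 = 0.065/2 = 0.0325.
Expected number = 0.0325 × 2000 = 65.00 ≈ 65.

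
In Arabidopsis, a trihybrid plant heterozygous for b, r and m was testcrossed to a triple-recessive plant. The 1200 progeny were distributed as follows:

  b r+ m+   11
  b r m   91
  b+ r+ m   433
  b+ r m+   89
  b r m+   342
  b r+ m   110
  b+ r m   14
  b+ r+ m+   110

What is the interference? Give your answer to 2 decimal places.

0.41

The two most frequent reciprocal classes, b+ r+ m and b r m+, are the parental types, so the F1 was b+ r+ m / b r m+.
The two rarest classes, b+ r m and b r+ m+, are the double crossovers. Comparing them with the parentals, only the r allele has switched, so r is the middle locus and the order is b – r – m.
b–r: (199 + 25)/1200 = 0.1867; r–m: (201 + 25)/1200 = 0.1883.
Expected DCO frequency = 0.1867 × 0.1883 ≈ 0.03516; observed = 25/1200 ≈ 0.02083.
Coefficient of coincidence = 0.02083/0.03516 ≈ 0.59; interference = 1 − 0.59 = 0.41.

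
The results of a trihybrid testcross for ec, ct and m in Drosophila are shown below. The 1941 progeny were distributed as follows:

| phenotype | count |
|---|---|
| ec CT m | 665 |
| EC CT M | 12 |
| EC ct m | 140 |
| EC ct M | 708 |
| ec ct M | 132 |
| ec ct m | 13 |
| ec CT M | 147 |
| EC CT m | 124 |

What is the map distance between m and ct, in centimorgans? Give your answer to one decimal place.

The two most frequent reciprocal classes, EC ct M and ec CT m, are the parental types, so the F1 was EC ct M / ec CT m.
The two rarest classes, EC CT M and ec ct m, are the double crossovers. Comparing them with the parentals, only the ct allele has switched, so ct is the middle locus and the order is m – ct – ec.
Crossovers in the m–ct interval produce the single-crossover classes EC ct m and ec CT M (140 + 147 = 287) plus the double crossovers (25).
RF(m–ct) = (287 + 25) / 1941 = 312/1941 = 0.1607 → 16.1 centimorgans.

16.1 centimorgans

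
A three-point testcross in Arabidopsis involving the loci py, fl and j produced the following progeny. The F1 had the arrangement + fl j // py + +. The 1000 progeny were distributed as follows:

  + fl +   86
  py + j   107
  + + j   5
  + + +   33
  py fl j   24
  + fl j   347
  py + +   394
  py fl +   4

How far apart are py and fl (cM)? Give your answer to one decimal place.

The two rarest classes, + + j and py fl +, are the double crossovers. Comparing them with the parentals, only the fl allele has switched, so fl is the middle locus and the order is j – fl – py.
Crossovers in the fl–py interval produce the single-crossover classes py fl j and + + + (24 + 33 = 57) plus the double crossovers (9).
RF(fl–py) = (57 + 9) / 1000 = 66/1000 = 0.0660 → 6.6 cM.

6.6 cM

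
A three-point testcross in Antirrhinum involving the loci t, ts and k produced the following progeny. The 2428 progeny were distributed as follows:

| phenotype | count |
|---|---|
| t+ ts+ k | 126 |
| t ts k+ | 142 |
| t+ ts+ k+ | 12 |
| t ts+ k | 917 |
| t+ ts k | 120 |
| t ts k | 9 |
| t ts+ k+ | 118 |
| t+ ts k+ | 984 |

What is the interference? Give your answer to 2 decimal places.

The two most frequent reciprocal classes, t+ ts k+ and t ts+ k, are the parental types, so the F1 was t+ ts k+ / t ts+ k.
The two rarest classes, t+ ts+ k+ and t ts k, are the double crossovers. Comparing them with the parentals, only the ts allele has switched, so ts is the middle locus and the order is k – ts – t.
k–ts: (238 + 21)/2428 = 0.1067; ts–t: (268 + 21)/2428 = 0.1190.
Expected DCO frequency = 0.1067 × 0.1190 ≈ 0.01270; observed = 21/2428 ≈ 0.00865.
Coefficient of coincidence = 0.00865/0.01270 ≈ 0.68; interference = 1 − 0.68 = 0.32.

0.32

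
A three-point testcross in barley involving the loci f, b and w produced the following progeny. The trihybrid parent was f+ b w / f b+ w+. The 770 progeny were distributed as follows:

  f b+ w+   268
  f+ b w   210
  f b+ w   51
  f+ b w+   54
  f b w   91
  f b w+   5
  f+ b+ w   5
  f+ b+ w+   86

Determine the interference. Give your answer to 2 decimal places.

0.64

The two rarest classes, f+ b+ w and f b w+, are the double crossovers. Comparing them with the parentals, only the b allele has switched, so b is the middle locus and the order is f – b – w.
f–b: (177 + 10)/770 = 0.2429; b–w: (105 + 10)/770 = 0.1494.
Expected DCO frequency = 0.2429 × 0.1494 ≈ 0.03629; observed = 10/770 ≈ 0.01299.
Coefficient of coincidence = 0.01299/0.03629 ≈ 0.36; interference = 1 − 0.36 = 0.64.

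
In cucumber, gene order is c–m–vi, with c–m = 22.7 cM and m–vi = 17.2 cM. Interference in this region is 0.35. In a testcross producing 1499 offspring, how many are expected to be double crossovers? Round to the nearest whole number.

Map distances give recombination frequencies of 0.227 and 0.172 for the two intervals.
With interference 0.35 (so coincidence = 0.65), expected double-crossover frequency = 0.227 × 0.172 × 0.65 = 0.02538.
Expected number = 0.02538 × 1499 = 38.04 ≈ 38.

38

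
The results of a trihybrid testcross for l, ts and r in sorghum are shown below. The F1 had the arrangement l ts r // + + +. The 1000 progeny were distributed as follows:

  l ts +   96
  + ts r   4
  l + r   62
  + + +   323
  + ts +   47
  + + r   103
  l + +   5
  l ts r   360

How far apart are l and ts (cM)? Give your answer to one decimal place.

11.8 cM

The two rarest classes, + ts r and l + +, are the double crossovers. Comparing them with the parentals, only the l allele has switched, so l is the middle locus and the order is ts – l – r.
Crossovers in the ts–l interval produce the single-crossover classes l + r and + ts + (62 + 47 = 109) plus the double crossovers (9).
RF(ts–l) = (109 + 9) / 1000 = 118/1000 = 0.1180 → 11.8 cM.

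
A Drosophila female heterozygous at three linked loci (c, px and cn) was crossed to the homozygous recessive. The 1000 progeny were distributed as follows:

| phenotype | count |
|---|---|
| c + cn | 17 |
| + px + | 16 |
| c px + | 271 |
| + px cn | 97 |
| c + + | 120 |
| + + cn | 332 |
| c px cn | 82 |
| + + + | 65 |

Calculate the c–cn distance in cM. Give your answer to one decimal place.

18.0 cM

The two most frequent reciprocal classes, c px + and + + cn, are the parental types, so the F1 was c px + / + + cn.
The two rarest classes, + px + and c + cn, are the double crossovers. Comparing them with the parentals, only the c allele has switched, so c is the middle locus and the order is cn – c – px.
Crossovers in the cn–c interval produce the single-crossover classes c px cn and + + + (82 + 65 = 147) plus the double crossovers (33).
RF(cn–c) = (147 + 33) / 1000 = 180/1000 = 0.1800 → 18.0 cM.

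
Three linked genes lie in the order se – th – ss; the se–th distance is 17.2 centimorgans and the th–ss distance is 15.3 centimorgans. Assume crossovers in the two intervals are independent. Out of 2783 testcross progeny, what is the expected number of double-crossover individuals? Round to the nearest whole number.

Map distances give recombination frequencies of 0.172 and 0.153 for the two intervals.
With no interference, expected double-crossover frequency = 0.172 × 0.153 = 0.02632.
Expected number = 0.02632 × 2783 = 73.24 ≈ 73.

73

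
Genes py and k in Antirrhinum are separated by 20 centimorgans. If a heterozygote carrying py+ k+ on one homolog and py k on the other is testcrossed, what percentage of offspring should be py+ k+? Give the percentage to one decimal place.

40.0%

A map distance of 20 centimorgans corresponds to a recombination frequency of 0.200.
The F1 is py+ k+ / py k, so py+ k+ is a parental gamete class with expected frequency (1 − r)/2 = 0.800/2 = 0.4000.
That is 0.4000 = 40.0% of the progeny.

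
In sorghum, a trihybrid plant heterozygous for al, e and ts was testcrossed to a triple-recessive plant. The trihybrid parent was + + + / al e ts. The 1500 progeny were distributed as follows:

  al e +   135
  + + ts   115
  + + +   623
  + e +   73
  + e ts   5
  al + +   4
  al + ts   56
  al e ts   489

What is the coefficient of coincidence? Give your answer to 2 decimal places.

The two rarest classes, al + + and + e ts, are the double crossovers. Comparing them with the parentals, only the al allele has switched, so al is the middle locus and the order is e – al – ts.
e–al: (129 + 9)/1500 = 0.0920; al–ts: (250 + 9)/1500 = 0.1727.
Expected DCO frequency = 0.0920 × 0.1727 ≈ 0.01589; observed = 9/1500 ≈ 0.00600.
Coefficient of coincidence = 0.00600/0.01589 ≈ 0.38.

0.38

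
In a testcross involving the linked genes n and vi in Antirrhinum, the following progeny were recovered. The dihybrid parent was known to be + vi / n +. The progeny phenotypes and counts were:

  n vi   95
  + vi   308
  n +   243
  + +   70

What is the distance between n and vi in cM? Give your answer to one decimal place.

23.0 cM

The recombinant classes are + + and n vi: 70 + 95 = 165.
Recombination frequency = 165/716 = 0.2304 ≈ 23.0%, i.e. 23.0 cM.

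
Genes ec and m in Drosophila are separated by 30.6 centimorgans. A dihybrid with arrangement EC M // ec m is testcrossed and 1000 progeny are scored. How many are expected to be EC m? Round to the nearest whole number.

153

A map distance of 30.6 centimorgans corresponds to a recombination frequency of 0.306.
The F1 is EC M / ec m, so EC m is a recombinant gamete class with expected frequency r/2 = 0.306/2 = 0.1530.
Expected number = 0.1530 × 1000 = 153.00 ≈ 153.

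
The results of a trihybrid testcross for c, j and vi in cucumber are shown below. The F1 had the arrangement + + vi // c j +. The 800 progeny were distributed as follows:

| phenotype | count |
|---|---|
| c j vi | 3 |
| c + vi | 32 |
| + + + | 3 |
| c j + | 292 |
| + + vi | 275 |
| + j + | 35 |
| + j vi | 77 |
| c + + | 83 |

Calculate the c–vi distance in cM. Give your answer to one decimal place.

The two rarest classes, + + + and c j vi, are the double crossovers. Comparing them with the parentals, only the vi allele has switched, so vi is the middle locus and the order is c – vi – j.
Crossovers in the c–vi interval produce the single-crossover classes c + vi and + j + (32 + 35 = 67) plus the double crossovers (6).
RF(c–vi) = (67 + 6) / 800 = 73/800 = 0.0912 → 9.1 cM.

9.1 cM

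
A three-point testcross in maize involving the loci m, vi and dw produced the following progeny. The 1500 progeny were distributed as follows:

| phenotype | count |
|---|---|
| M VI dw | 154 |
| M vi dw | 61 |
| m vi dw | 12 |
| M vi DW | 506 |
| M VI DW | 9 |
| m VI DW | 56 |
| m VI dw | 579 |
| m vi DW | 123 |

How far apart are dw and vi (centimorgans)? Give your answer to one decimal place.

9.2 centimorgans

The two most frequent reciprocal classes, m VI dw and M vi DW, are the parental types, so the F1 was m VI dw / M vi DW.
The two rarest classes, m vi dw and M VI DW, are the double crossovers. Comparing them with the parentals, only the vi allele has switched, so vi is the middle locus and the order is m – vi – dw.
Crossovers in the vi–dw interval produce the single-crossover classes m VI DW and M vi dw (56 + 61 = 117) plus the double crossovers (21).
RF(vi–dw) = (117 + 21) / 1500 = 138/1500 = 0.0920 → 9.2 centimorgans.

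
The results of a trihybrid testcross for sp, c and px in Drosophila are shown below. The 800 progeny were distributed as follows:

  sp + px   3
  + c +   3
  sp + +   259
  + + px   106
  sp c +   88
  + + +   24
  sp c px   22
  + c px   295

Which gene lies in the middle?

px

The two most frequent reciprocal classes, + c px and sp + +, are the parental types, so the F1 was + c px / sp + +.
The two rarest classes, + c + and sp + px, are the double crossovers. Comparing them with the parentals, only the px allele has switched, so px is the middle locus and the order is c – px – sp.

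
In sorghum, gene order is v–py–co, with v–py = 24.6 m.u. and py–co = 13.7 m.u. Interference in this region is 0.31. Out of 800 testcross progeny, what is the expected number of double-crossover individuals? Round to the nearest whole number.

19

Map distances give recombination frequencies of 0.246 and 0.137 for the two intervals.
With interference 0.31 (so coincidence = 0.69), expected double-crossover frequency = 0.246 × 0.137 × 0.69 = 0.02325.
Expected number = 0.02325 × 800 = 18.60 ≈ 19.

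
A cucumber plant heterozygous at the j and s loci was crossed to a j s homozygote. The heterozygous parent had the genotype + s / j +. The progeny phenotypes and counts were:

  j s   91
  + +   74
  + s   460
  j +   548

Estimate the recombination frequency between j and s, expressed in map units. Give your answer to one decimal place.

14.1 map units

The recombinant classes are + + and j s: 74 + 91 = 165.
Recombination frequency = 165/1173 = 0.1407 ≈ 14.1%, i.e. 14.1 map units.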